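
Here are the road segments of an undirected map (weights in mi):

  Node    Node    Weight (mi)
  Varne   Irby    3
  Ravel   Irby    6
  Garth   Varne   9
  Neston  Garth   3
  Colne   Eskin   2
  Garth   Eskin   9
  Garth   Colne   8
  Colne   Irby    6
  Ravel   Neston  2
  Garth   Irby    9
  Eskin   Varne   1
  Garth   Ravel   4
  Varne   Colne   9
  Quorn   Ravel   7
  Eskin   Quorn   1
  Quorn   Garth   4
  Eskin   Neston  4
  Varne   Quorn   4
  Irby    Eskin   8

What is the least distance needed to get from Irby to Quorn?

5 mi

Settle nodes by increasing distance from Irby:
Irby: 0
Varne: 3  (via Irby)
Eskin: 4  (via Varne)
Quorn: 5  (via Eskin)
Shortest route: Irby–Varne–Eskin–Quorn = 5 mi.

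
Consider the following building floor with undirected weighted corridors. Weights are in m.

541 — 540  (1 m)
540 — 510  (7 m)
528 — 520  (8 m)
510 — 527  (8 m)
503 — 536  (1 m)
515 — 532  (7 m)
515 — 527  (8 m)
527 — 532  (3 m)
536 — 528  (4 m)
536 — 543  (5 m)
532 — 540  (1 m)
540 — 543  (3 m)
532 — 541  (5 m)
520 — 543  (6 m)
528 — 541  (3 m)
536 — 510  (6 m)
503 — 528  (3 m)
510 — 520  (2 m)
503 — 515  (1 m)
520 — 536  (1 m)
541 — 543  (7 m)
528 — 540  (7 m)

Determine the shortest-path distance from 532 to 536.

9 m

Enumerating some paths:
532 - 540 - 543 - 520 - 536: 1+3+6+1 = 11
532 - 540 - 543 - 536: 1+3+5 = 9
532 - 540 - 510 - 520 - 536: 1+7+2+1 = 11
The minimum is 9 m via 532 - 540 - 543 - 536.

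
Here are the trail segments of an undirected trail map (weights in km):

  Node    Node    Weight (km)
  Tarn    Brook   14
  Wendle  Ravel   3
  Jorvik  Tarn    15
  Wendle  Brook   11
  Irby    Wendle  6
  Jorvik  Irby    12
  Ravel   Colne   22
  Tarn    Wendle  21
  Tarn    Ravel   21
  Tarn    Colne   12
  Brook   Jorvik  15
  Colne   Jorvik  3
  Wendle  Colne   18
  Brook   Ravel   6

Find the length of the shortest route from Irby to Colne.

Candidate routes:
Irby - Jorvik - Colne: 12+3 = 15
Irby - Wendle - Ravel - Colne: 6+3+22 = 31
Irby - Wendle - Colne: 6+18 = 24
Cheapest is Irby - Jorvik - Colne at 15 km.

15 km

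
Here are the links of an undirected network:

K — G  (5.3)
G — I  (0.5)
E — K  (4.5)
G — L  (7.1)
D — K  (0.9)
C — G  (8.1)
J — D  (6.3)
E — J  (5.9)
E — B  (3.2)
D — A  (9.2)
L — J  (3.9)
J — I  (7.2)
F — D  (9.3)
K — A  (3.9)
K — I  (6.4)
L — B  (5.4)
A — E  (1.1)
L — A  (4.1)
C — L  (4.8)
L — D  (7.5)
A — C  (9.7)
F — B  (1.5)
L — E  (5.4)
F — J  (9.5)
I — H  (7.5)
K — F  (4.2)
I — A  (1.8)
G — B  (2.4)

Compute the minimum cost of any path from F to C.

Compare a few routes:
F → B → L → C: 1.5+5.4+4.8 = 11.7
F → B → G → C: 1.5+2.4+8.1 = 12
The minimum is 11.7 via F → B → L → C.

11.7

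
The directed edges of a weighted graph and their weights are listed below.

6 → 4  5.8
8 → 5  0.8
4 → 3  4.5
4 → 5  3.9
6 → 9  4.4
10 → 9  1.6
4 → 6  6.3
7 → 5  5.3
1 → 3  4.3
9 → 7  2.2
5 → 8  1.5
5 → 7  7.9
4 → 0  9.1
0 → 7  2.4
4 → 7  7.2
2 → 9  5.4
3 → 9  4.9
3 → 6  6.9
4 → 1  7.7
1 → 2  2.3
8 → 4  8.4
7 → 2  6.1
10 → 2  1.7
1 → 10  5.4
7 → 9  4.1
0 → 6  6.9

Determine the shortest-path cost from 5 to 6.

16.2

Candidate routes:
5 → 8 → 4 → 3 → 6: 1.5+8.4+4.5+6.9 = 21.3
5 → 8 → 4 → 6: 1.5+8.4+6.3 = 16.2
Cheapest is 5 → 8 → 4 → 6 at 16.2.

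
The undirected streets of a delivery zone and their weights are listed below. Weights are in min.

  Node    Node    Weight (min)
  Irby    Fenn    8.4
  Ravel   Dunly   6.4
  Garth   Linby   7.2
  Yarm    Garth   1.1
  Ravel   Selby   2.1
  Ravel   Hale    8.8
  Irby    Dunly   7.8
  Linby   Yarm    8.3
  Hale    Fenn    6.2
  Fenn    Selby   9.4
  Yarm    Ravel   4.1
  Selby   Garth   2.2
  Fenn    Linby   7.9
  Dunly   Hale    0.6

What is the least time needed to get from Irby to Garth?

18.5 min

Candidate routes:
Irby - Dunly - Ravel - Yarm - Garth: 7.8+6.4+4.1+1.1 = 19.4
Irby - Dunly - Ravel - Selby - Garth: 7.8+6.4+2.1+2.2 = 18.5
The minimum is 18.5 min via Irby - Dunly - Ravel - Selby - Garth.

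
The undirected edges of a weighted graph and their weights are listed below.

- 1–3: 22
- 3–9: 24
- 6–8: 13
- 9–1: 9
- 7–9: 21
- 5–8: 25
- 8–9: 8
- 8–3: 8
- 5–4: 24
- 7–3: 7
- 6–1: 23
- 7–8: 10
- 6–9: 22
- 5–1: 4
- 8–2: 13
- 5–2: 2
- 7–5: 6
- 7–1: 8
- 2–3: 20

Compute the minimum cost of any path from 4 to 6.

Compare a few routes:
4–5–1–6: 24+4+23 = 51
4–5–2–8–6: 24+2+13+13 = 52
The minimum is 51 via 4–5–1–6.

51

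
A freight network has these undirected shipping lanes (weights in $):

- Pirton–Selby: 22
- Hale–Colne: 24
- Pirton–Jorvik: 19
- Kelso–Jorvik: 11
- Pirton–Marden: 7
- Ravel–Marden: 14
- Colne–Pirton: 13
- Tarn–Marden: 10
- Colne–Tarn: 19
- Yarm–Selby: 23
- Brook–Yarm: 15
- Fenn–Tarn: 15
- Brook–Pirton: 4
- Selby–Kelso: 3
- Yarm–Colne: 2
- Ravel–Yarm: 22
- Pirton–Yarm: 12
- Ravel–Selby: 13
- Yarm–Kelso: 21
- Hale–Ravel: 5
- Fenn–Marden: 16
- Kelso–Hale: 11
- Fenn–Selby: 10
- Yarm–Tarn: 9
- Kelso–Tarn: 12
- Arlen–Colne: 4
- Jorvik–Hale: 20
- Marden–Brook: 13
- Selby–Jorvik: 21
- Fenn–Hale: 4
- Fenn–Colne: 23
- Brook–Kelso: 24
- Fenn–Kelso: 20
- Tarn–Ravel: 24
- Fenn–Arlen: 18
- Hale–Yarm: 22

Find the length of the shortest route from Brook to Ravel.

$25

Enumerating some paths:
Brook–Pirton–Marden–Ravel: 4+7+14 = 25
Brook–Pirton–Marden–Fenn–Hale–Ravel: 4+7+16+4+5 = 36
Brook–Marden–Ravel: 13+14 = 27
Cheapest is Brook–Pirton–Marden–Ravel at $25.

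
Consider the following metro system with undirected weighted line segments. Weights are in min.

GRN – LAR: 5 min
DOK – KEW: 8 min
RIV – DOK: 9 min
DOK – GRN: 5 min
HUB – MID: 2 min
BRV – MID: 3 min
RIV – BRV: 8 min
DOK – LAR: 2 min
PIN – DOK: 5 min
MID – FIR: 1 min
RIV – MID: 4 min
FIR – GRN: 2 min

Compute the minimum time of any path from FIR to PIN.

Enumerating some paths:
FIR - GRN - LAR - DOK - PIN: 2+5+2+5 = 14
FIR - GRN - DOK - PIN: 2+5+5 = 12
The minimum is 12 min via FIR - GRN - DOK - PIN.

12 min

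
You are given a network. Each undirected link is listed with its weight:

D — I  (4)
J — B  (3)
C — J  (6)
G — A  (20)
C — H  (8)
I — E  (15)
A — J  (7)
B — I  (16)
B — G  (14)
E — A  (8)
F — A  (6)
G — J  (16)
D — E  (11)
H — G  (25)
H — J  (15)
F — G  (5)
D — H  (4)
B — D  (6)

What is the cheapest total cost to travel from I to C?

16

Shortest distances from I:
I: 0
D: 4  (via I)
H: 8  (via D)
B: 10  (via D)
J: 13  (via B)
E: 15  (via I)
C: 16  (via H)
Shortest route: I → D → H → C = 16.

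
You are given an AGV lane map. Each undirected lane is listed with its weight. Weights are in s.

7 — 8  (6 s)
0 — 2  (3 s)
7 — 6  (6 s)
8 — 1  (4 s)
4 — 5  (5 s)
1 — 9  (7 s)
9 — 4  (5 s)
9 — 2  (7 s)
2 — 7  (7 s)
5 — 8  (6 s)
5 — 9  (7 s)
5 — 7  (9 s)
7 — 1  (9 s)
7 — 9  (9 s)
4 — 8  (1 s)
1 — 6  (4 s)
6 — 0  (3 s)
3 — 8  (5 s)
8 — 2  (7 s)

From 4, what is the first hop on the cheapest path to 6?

8

Enumerating some paths:
4–8–7–6: 1+6+6 = 13
4–8–1–6: 1+4+4 = 9
The minimum is 9 s via 4–8–1–6.
So from 4 the first move is to 8.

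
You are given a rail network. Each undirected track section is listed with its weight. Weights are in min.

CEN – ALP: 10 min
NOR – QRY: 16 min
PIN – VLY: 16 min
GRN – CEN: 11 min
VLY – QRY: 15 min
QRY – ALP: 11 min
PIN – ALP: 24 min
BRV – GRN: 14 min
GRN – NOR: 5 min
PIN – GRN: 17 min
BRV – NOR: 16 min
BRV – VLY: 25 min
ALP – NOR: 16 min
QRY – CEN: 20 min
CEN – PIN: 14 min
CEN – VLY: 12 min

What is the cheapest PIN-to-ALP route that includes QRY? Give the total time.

Shortest PIN→QRY: PIN → VLY → QRY = 31
Shortest QRY→ALP: QRY → ALP = 11
Total via QRY: 31 + 11 = 42 min.

42 min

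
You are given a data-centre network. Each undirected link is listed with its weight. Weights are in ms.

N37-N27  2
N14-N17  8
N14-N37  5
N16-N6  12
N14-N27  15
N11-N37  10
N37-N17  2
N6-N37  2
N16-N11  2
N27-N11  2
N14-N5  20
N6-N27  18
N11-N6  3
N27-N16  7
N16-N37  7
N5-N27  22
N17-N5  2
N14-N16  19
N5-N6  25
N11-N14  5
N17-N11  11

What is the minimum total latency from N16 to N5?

10 ms

Candidate routes:
N16 → N11 → N27 → N37 → N17 → N5: 2+2+2+2+2 = 10
N16 → N11 → N6 → N37 → N17 → N5: 2+3+2+2+2 = 11
N16 → N37 → N17 → N5: 7+2+2 = 11
The minimum is 10 ms via N16 → N11 → N27 → N37 → N17 → N5.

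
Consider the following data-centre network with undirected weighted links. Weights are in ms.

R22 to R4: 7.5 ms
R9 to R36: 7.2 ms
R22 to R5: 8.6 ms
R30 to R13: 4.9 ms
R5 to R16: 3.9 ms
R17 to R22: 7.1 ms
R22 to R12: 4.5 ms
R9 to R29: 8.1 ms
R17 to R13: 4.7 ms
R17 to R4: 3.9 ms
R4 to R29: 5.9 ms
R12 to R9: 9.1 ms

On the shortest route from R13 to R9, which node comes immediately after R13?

Candidate routes:
R13–R17–R22–R12–R9: 4.7+7.1+4.5+9.1 = 25.4
R13–R17–R4–R29–R9: 4.7+3.9+5.9+8.1 = 22.6
R13–R17–R22–R4–R29–R9: 4.7+7.1+7.5+5.9+8.1 = 33.3
R13–R17–R4–R22–R12–R9: 4.7+3.9+7.5+4.5+9.1 = 29.7
Cheapest is R13–R17–R4–R29–R9 at 22.6 ms.
So from R13 the first move is to R17.

R17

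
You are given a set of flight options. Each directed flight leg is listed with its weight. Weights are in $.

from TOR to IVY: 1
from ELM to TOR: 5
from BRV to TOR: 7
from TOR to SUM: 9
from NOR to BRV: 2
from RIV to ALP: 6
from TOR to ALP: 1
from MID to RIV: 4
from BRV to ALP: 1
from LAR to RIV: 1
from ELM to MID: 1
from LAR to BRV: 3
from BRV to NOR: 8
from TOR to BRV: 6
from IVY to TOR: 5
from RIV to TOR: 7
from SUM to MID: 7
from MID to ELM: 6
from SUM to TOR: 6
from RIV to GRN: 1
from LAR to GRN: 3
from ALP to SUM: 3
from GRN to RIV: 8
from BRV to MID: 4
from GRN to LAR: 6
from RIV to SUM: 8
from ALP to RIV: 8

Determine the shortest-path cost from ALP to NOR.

$23

Candidate routes:
ALP–SUM–TOR–BRV–NOR: 3+6+6+8 = 23
ALP–RIV–GRN–LAR–BRV–NOR: 8+1+6+3+8 = 26
The minimum is $23 via ALP–SUM–TOR–BRV–NOR.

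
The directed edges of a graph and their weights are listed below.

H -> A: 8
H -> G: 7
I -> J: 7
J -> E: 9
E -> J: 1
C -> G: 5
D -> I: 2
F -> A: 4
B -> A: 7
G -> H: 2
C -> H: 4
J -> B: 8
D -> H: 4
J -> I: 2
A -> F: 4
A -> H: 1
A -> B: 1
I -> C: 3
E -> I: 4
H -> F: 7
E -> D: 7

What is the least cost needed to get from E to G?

Settle nodes by increasing distance from E:
E: 0
J: 1  (via E)
I: 3  (via J)
C: 6  (via I)
D: 7  (via E)
B: 9  (via J)
H: 10  (via C)
G: 11  (via C)
Shortest route: E → J → I → C → G = 11.

11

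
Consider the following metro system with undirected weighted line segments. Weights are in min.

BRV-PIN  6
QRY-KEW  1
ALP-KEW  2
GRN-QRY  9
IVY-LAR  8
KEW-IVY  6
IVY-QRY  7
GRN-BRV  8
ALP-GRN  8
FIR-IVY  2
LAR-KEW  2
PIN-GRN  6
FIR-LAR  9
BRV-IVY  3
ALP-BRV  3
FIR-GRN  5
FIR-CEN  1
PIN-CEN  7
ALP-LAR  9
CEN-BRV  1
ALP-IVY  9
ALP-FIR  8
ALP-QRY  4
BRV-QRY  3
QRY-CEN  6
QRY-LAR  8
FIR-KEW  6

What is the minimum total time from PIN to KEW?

Enumerating some paths:
PIN–BRV–ALP–KEW: 6+3+2 = 11
PIN–BRV–QRY–KEW: 6+3+1 = 10
PIN–CEN–BRV–QRY–KEW: 7+1+3+1 = 12
PIN–CEN–BRV–ALP–KEW: 7+1+3+2 = 13
The minimum is 10 min via PIN–BRV–QRY–KEW.

10 min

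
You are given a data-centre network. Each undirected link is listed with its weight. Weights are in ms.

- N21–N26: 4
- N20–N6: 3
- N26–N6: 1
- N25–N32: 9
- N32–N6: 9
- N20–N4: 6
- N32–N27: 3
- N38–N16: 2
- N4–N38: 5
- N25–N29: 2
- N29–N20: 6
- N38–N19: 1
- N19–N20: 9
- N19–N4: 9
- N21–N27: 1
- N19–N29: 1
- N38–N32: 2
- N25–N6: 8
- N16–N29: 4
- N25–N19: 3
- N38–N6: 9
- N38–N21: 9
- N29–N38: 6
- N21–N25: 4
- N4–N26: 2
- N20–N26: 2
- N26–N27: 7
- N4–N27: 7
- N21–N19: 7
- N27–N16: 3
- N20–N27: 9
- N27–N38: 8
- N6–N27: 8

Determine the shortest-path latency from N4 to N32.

7 ms

Compare a few routes:
N4 - N26 - N21 - N27 - N32: 2+4+1+3 = 10
N4 - N38 - N32: 5+2 = 7
N4 - N27 - N32: 7+3 = 10
The minimum is 7 ms via N4 - N38 - N32.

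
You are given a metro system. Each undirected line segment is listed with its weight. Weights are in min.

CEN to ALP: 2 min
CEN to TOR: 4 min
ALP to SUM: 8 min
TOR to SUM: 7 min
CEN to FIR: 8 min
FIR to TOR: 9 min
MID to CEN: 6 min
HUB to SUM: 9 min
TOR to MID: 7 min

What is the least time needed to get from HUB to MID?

23 min

Enumerating some paths:
HUB - SUM - TOR - MID: 9+7+7 = 23
HUB - SUM - TOR - CEN - MID: 9+7+4+6 = 26
HUB - SUM - ALP - CEN - MID: 9+8+2+6 = 25
The minimum is 23 min via HUB - SUM - TOR - MID.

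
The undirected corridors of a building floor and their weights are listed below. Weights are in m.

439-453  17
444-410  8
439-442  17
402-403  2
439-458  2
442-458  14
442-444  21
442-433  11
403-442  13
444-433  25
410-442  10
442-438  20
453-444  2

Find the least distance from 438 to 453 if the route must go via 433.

Best 438 to 433: 438–442–433 costing 31
Best 433 to 453: 433–444–453 costing 27
Total via 433: 31 + 27 = 58 m.

58 m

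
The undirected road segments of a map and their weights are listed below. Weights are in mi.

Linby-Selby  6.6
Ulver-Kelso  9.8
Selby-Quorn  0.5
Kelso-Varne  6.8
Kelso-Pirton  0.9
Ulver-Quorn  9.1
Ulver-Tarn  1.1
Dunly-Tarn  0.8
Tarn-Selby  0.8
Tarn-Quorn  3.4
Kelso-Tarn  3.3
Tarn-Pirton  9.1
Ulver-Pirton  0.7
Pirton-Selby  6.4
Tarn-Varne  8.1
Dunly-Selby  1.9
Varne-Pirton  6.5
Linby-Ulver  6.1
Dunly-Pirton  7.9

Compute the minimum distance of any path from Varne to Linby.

Candidate routes:
Varne–Kelso–Pirton–Ulver–Linby: 6.8+0.9+0.7+6.1 = 14.5
Varne–Pirton–Ulver–Linby: 6.5+0.7+6.1 = 13.3
Cheapest is Varne–Pirton–Ulver–Linby at 13.3 mi.

13.3 mi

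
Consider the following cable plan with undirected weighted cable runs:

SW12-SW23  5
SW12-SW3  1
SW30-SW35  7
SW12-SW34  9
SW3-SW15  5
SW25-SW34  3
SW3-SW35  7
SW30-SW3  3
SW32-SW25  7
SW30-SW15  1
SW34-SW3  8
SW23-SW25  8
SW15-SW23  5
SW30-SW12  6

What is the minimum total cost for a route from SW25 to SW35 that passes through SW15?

21

Best SW25 to SW15: SW25 → SW23 → SW15 costing 13
Shortest SW15→SW35: SW15 → SW30 → SW35 = 8
Total via SW15: 13 + 8 = 21.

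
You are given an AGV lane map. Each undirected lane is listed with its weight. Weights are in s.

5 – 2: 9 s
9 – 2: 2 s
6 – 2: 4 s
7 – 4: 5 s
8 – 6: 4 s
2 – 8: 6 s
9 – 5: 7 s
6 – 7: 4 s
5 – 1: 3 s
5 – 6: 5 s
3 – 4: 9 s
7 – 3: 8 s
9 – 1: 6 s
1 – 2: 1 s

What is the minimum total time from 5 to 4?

14 s

Compare a few routes:
5 → 6 → 7 → 4: 5+4+5 = 14
5 → 1 → 2 → 6 → 7 → 4: 3+1+4+4+5 = 17
The minimum is 14 s via 5 → 6 → 7 → 4.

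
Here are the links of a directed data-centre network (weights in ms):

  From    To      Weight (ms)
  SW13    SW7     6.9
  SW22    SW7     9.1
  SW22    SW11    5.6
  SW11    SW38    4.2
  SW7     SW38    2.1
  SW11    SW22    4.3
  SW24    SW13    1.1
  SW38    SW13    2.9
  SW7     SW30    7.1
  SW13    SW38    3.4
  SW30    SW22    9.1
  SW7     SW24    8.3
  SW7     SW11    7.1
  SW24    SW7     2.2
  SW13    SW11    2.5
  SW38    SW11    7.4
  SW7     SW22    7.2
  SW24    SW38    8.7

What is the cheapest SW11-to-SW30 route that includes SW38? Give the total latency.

Shortest SW11→SW38: SW11 → SW38 = 4.2
Shortest SW38→SW30: SW38 → SW13 → SW7 → SW30 = 16.9
Total via SW38: 4.2 + 16.9 = 21.1 ms.

21.1 ms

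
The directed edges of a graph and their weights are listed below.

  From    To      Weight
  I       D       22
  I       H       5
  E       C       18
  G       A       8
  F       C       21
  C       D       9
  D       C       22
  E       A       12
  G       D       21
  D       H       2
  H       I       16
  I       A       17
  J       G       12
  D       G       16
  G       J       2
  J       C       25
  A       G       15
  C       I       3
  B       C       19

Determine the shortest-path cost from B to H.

Running Dijkstra from B:
B: 0
C: 19  (via B)
I: 22  (via C)
H: 27  (via I)
Shortest route: B → C → I → H = 27.

27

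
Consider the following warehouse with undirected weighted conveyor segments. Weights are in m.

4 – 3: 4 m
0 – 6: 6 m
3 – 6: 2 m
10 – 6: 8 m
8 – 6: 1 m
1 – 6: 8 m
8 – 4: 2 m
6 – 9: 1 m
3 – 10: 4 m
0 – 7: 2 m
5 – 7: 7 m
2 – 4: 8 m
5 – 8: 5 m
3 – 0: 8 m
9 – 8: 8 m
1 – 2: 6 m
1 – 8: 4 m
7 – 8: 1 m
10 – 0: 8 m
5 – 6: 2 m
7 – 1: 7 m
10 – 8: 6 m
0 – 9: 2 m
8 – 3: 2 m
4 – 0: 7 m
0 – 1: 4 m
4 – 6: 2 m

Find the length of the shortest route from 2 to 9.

11 m

Candidate routes:
2 → 4 → 6 → 9: 8+2+1 = 11
2 → 1 → 0 → 9: 6+4+2 = 12
The minimum is 11 m via 2 → 4 → 6 → 9.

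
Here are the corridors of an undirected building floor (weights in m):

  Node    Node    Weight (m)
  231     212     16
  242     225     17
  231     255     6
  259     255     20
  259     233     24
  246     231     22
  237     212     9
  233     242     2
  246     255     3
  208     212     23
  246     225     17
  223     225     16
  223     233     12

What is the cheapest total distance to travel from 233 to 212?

61 m

Enumerating some paths:
233 → 242 → 225 → 246 → 255 → 231 → 212: 2+17+17+3+6+16 = 61
233 → 259 → 255 → 231 → 212: 24+20+6+16 = 66
233 → 223 → 225 → 246 → 255 → 231 → 212: 12+16+17+3+6+16 = 70
Cheapest is 233 → 242 → 225 → 246 → 255 → 231 → 212 at 61 m.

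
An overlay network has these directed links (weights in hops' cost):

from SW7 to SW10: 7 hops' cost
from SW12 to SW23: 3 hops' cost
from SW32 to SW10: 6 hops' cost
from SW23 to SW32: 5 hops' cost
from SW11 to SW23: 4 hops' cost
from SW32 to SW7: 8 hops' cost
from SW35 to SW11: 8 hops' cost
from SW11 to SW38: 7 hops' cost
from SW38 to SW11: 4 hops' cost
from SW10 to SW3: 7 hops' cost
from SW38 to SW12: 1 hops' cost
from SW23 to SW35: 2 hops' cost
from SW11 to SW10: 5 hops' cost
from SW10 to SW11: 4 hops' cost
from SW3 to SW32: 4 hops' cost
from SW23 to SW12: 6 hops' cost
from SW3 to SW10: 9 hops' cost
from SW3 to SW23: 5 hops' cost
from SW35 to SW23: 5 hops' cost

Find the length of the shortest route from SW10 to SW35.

10 hops' cost

Shortest distances from SW10:
SW10: 0
SW11: 4  (via SW10)
SW3: 7  (via SW10)
SW23: 8  (via SW11)
SW35: 10  (via SW23)
Shortest route: SW10–SW11–SW23–SW35 = 10 hops' cost.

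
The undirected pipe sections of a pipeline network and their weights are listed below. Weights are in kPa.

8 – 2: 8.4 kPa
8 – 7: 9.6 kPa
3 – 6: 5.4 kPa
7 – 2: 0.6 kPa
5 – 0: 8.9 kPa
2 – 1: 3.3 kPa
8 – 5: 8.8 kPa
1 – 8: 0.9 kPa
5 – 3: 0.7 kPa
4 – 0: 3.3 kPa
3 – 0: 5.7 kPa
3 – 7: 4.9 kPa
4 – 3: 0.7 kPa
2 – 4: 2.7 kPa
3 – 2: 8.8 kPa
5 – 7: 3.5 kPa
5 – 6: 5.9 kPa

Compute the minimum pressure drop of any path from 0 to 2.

6 kPa

Running Dijkstra from 0:
0: 0
4: 3.3  (via 0)
3: 4  (via 4)
5: 4.7  (via 3)
2: 6  (via 4)
Shortest route: 0–4–2 = 6 kPa.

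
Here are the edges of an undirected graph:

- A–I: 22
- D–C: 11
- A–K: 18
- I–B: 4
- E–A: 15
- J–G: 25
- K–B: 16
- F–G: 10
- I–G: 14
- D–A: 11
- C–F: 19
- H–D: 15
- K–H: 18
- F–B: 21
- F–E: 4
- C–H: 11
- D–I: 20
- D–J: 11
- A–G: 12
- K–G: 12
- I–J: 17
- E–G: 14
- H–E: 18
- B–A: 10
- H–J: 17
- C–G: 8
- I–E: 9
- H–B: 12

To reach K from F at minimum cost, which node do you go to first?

Compare a few routes:
F - E - G - K: 4+14+12 = 30
F - G - K: 10+12 = 22
F - E - I - B - K: 4+9+4+16 = 33
Cheapest is F - G - K at 22.
So from F the first move is to G.

G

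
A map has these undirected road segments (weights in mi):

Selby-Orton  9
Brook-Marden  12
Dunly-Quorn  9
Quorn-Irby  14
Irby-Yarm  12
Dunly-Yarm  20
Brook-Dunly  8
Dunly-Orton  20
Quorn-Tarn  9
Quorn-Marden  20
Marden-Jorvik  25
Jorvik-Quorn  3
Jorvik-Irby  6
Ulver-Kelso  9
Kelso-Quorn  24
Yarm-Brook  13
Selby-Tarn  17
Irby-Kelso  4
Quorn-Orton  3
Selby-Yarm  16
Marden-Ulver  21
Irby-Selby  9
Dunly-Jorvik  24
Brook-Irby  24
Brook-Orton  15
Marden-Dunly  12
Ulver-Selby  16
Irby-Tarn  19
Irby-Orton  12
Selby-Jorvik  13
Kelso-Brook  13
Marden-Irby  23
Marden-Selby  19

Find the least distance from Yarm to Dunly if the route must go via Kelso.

Best Yarm to Kelso: Yarm–Irby–Kelso costing 16
Best Kelso to Dunly: Kelso–Brook–Dunly costing 21
Total via Kelso: 16 + 21 = 37 mi.

37 mi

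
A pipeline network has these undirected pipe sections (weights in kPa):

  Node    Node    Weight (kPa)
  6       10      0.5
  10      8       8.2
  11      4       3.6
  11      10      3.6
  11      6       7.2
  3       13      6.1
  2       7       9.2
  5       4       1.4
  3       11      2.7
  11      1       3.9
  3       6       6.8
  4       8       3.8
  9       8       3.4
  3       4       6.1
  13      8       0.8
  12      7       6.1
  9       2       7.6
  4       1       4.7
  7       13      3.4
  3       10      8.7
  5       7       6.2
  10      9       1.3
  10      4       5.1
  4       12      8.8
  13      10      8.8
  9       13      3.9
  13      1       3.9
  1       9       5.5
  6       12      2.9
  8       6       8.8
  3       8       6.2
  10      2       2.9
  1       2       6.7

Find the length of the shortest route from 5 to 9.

Candidate routes:
5 → 4 → 10 → 9: 1.4+5.1+1.3 = 7.8
5 → 4 → 8 → 9: 1.4+3.8+3.4 = 8.6
Cheapest is 5 → 4 → 10 → 9 at 7.8 kPa.

7.8 kPa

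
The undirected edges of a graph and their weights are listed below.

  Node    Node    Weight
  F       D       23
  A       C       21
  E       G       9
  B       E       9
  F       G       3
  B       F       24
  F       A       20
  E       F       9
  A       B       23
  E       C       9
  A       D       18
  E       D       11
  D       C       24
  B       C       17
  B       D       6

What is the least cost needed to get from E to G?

9

Running Dijkstra from E:
E: 0
B: 9  (via E)
C: 9  (via E)
F: 9  (via E)
G: 9  (via E)
Shortest route: E → G = 9.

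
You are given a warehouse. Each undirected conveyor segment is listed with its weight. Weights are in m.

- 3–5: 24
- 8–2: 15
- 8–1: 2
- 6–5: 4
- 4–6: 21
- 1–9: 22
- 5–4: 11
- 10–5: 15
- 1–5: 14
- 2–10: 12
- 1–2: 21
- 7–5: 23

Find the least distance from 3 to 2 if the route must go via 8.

55 m

Best 3 to 8: 3 → 5 → 1 → 8 costing 40
Shortest 8→2: 8 → 2 = 15
Total via 8: 40 + 15 = 55 m.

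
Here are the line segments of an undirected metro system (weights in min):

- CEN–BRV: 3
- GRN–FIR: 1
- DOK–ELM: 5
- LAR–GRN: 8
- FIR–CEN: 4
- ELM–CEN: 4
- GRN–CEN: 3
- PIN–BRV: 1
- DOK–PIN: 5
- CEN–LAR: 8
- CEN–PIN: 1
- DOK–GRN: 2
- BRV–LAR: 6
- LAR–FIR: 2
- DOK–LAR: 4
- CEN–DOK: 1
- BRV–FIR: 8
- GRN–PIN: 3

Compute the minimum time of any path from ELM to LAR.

9 min

Candidate routes:
ELM–CEN–GRN–FIR–LAR: 4+3+1+2 = 10
ELM–DOK–LAR: 5+4 = 9
Cheapest is ELM–DOK–LAR at 9 min.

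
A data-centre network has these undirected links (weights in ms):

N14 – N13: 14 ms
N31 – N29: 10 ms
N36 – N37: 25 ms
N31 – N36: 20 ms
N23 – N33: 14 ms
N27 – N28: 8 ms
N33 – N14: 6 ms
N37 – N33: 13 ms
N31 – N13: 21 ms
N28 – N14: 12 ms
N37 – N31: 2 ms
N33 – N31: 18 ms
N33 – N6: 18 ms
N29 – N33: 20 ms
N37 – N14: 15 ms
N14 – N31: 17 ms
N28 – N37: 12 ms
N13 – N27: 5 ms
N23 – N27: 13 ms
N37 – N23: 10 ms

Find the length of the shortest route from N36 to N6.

53 ms

Compare a few routes:
N36 - N31 - N37 - N33 - N6: 20+2+13+18 = 53
N36 - N31 - N33 - N6: 20+18+18 = 56
Cheapest is N36 - N31 - N37 - N33 - N6 at 53 ms.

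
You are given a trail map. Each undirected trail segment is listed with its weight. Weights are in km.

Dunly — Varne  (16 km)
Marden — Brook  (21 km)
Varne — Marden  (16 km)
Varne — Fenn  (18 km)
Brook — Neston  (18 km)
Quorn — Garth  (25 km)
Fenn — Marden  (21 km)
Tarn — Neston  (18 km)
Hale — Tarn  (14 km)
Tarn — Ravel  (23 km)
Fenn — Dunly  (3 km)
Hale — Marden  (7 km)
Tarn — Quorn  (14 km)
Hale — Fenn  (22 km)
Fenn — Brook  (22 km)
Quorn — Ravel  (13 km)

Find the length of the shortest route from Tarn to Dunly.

39 km

Settle nodes by increasing distance from Tarn:
Tarn: 0
Hale: 14  (via Tarn)
Quorn: 14  (via Tarn)
Neston: 18  (via Tarn)
Marden: 21  (via Hale)
Ravel: 23  (via Tarn)
Brook: 36  (via Neston)
Fenn: 36  (via Hale)
Varne: 37  (via Marden)
Dunly: 39  (via Fenn)
Shortest route: Tarn–Hale–Fenn–Dunly = 39 km.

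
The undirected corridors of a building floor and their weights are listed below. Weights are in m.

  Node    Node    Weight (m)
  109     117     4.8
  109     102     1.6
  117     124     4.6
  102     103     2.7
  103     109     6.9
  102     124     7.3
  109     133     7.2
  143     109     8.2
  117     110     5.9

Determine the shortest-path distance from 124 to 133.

Running Dijkstra from 124:
124: 0
117: 4.6  (via 124)
102: 7.3  (via 124)
109: 8.9  (via 102)
103: 10  (via 102)
110: 10.5  (via 117)
133: 16.1  (via 109)
Shortest route: 124–102–109–133 = 16.1 m.

16.1 m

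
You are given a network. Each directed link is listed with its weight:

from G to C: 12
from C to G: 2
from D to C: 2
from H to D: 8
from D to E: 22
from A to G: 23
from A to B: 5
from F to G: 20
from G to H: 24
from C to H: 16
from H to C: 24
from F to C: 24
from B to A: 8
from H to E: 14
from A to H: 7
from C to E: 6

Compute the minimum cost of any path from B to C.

Settle nodes by increasing distance from B:
B: 0
A: 8  (via B)
H: 15  (via A)
D: 23  (via H)
C: 25  (via D)
Shortest route: B–A–H–D–C = 25.

25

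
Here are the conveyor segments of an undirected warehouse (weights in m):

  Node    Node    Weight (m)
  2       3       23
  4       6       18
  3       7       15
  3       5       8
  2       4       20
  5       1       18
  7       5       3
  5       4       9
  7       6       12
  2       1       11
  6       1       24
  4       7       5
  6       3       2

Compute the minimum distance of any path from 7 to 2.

Compare a few routes:
7 - 5 - 4 - 2: 3+9+20 = 32
7 - 5 - 1 - 2: 3+18+11 = 32
7 - 4 - 2: 5+20 = 25
Cheapest is 7 - 4 - 2 at 25 m.

25 m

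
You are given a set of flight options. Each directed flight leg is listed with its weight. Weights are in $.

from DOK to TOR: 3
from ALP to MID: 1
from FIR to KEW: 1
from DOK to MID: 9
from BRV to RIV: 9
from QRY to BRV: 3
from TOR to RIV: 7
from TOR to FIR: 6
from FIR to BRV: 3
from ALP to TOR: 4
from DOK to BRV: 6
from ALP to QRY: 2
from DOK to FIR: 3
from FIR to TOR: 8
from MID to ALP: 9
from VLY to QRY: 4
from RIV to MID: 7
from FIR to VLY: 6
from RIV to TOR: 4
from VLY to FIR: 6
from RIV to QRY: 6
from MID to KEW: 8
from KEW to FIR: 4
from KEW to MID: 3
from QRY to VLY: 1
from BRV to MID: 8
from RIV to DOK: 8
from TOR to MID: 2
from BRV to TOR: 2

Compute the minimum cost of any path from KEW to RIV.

Candidate routes:
KEW - FIR - BRV - RIV: 4+3+9 = 16
KEW - FIR - TOR - RIV: 4+8+7 = 19
Cheapest is KEW - FIR - BRV - RIV at $16.

$16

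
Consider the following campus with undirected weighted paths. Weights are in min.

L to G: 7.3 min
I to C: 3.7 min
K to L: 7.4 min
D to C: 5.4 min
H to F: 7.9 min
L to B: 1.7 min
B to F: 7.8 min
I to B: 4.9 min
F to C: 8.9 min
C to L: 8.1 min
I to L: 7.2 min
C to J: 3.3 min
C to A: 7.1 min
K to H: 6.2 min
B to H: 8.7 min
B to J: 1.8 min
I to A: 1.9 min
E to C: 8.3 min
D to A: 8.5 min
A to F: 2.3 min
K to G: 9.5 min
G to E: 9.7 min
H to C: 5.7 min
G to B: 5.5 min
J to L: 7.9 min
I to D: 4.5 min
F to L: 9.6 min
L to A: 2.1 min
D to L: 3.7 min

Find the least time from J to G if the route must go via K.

Best J to K: J–B–L–K costing 10.9
Best K to G: K–G costing 9.5
Total via K: 10.9 + 9.5 = 20.4 min.

20.4 min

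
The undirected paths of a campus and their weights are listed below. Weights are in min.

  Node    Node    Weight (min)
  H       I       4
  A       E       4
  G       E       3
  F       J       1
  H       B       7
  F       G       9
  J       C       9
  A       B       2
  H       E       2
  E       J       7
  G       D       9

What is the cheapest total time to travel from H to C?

18 min

Candidate routes:
H–E–G–F–J–C: 2+3+9+1+9 = 24
H–E–J–C: 2+7+9 = 18
H–B–A–E–G–F–J–C: 7+2+4+3+9+1+9 = 35
H–B–A–E–J–C: 7+2+4+7+9 = 29
Cheapest is H–E–J–C at 18 min.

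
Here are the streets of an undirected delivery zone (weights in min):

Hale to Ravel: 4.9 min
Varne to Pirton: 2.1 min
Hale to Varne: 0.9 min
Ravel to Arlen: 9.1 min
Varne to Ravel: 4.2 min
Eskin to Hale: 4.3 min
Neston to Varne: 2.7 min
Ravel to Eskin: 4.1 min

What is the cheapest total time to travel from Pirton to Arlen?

15.4 min

Settle nodes by increasing distance from Pirton:
Pirton: 0
Varne: 2.1  (via Pirton)
Hale: 3  (via Varne)
Neston: 4.8  (via Varne)
Ravel: 6.3  (via Varne)
Eskin: 7.3  (via Hale)
Arlen: 15.4  (via Ravel)
Shortest route: Pirton → Varne → Ravel → Arlen = 15.4 min.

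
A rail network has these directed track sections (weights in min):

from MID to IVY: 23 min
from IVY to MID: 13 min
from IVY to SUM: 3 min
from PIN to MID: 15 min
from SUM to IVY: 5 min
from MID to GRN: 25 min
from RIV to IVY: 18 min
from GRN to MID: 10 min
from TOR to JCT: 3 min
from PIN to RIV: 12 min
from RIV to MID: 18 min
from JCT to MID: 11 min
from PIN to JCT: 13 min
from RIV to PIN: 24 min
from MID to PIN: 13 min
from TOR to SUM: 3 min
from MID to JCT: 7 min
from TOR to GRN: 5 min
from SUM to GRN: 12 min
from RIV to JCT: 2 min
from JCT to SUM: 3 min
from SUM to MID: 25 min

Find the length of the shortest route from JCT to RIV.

36 min

Running Dijkstra from JCT:
JCT: 0
SUM: 3  (via JCT)
IVY: 8  (via SUM)
MID: 11  (via JCT)
GRN: 15  (via SUM)
PIN: 24  (via MID)
RIV: 36  (via PIN)
Shortest route: JCT → MID → PIN → RIV = 36 min.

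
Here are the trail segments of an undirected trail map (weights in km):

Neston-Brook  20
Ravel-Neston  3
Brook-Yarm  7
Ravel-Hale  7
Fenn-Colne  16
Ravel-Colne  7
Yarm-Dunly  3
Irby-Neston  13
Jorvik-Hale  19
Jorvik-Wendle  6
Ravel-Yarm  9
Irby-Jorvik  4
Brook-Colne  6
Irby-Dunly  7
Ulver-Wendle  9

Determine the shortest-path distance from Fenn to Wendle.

49 km

Settle nodes by increasing distance from Fenn:
Fenn: 0
Colne: 16  (via Fenn)
Brook: 22  (via Colne)
Ravel: 23  (via Colne)
Neston: 26  (via Ravel)
Yarm: 29  (via Brook)
Hale: 30  (via Ravel)
Dunly: 32  (via Yarm)
Irby: 39  (via Neston)
Jorvik: 43  (via Irby)
Wendle: 49  (via Jorvik)
Shortest route: Fenn–Colne–Ravel–Neston–Irby–Jorvik–Wendle = 49 km.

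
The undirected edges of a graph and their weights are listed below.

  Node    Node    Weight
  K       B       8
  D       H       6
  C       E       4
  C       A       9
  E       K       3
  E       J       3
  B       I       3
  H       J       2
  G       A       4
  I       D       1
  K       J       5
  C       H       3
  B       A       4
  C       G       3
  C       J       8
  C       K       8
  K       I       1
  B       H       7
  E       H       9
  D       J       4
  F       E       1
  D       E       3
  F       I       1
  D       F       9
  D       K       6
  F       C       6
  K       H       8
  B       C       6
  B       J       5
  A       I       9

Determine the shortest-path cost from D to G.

Settle nodes by increasing distance from D:
D: 0
I: 1  (via D)
F: 2  (via I)
K: 2  (via I)
E: 3  (via D)
B: 4  (via I)
J: 4  (via D)
H: 6  (via D)
C: 7  (via E)
A: 8  (via B)
G: 10  (via C)
Shortest route: D → E → C → G = 10.

10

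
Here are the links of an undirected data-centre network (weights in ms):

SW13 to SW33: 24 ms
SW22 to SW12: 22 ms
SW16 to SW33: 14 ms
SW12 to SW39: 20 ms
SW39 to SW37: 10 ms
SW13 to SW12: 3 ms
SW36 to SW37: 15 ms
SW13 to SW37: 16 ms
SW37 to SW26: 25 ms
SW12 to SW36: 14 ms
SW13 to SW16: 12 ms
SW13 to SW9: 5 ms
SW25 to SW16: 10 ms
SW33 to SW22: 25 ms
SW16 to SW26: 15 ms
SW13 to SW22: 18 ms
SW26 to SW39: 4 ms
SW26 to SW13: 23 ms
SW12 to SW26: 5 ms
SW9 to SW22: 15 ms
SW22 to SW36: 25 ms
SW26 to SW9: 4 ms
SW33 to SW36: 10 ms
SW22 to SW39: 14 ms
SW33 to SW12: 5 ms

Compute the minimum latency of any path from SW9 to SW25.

Shortest distances from SW9:
SW9: 0
SW26: 4  (via SW9)
SW13: 5  (via SW9)
SW39: 8  (via SW26)
SW12: 8  (via SW13)
SW33: 13  (via SW12)
SW22: 15  (via SW9)
SW16: 17  (via SW13)
SW37: 18  (via SW39)
SW36: 22  (via SW12)
SW25: 27  (via SW16)
Shortest route: SW9–SW13–SW16–SW25 = 27 ms.

27 ms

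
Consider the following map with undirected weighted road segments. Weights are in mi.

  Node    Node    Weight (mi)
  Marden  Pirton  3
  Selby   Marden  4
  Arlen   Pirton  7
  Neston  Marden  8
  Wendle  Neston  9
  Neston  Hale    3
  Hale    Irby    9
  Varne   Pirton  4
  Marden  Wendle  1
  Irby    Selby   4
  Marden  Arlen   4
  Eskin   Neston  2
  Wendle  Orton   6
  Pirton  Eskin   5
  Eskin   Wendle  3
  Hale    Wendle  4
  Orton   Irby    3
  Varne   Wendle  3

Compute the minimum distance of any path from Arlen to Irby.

12 mi

Settle nodes by increasing distance from Arlen:
Arlen: 0
Marden: 4  (via Arlen)
Wendle: 5  (via Marden)
Pirton: 7  (via Arlen)
Eskin: 8  (via Wendle)
Varne: 8  (via Wendle)
Selby: 8  (via Marden)
Hale: 9  (via Wendle)
Neston: 10  (via Eskin)
Orton: 11  (via Wendle)
Irby: 12  (via Selby)
Shortest route: Arlen → Marden → Selby → Irby = 12 mi.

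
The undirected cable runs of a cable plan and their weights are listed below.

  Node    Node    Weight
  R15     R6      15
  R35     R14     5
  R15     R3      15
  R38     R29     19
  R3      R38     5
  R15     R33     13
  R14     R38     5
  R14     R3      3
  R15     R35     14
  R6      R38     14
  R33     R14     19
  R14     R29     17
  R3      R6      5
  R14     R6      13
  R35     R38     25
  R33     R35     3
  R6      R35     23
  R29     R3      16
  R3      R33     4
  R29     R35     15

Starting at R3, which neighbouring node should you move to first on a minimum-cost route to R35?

Candidate routes:
R3–R33–R35: 4+3 = 7
R3–R14–R35: 3+5 = 8
Cheapest is R3–R33–R35 at 7.
So from R3 the first move is to R33.

R33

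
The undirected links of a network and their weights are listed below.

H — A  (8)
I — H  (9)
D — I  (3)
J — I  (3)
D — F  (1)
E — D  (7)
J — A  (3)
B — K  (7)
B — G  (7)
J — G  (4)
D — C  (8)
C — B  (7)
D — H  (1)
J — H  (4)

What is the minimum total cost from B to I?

14

Settle nodes by increasing distance from B:
B: 0
C: 7  (via B)
G: 7  (via B)
K: 7  (via B)
J: 11  (via G)
A: 14  (via J)
I: 14  (via J)
Shortest route: B–G–J–I = 14.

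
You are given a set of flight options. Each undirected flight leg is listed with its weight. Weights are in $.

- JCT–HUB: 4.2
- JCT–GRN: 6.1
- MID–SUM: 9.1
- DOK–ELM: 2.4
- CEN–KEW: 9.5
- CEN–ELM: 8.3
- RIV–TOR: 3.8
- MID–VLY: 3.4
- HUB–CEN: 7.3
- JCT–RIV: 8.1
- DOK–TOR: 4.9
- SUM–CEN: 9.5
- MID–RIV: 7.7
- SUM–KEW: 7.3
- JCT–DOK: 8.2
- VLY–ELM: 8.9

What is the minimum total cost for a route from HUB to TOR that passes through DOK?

Best HUB to DOK: HUB → JCT → DOK costing 12.4
Shortest DOK→TOR: DOK → TOR = 4.9
Total via DOK: 12.4 + 4.9 = $17.3.

$17.3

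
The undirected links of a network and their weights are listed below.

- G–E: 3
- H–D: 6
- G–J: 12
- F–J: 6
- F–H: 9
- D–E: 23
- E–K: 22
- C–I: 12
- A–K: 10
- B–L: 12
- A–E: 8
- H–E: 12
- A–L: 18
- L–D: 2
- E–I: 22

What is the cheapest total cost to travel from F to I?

Shortest distances from F:
F: 0
J: 6  (via F)
H: 9  (via F)
D: 15  (via H)
L: 17  (via D)
G: 18  (via J)
E: 21  (via H)
A: 29  (via E)
B: 29  (via L)
K: 39  (via A)
I: 43  (via E)
Shortest route: F → H → E → I = 43.

43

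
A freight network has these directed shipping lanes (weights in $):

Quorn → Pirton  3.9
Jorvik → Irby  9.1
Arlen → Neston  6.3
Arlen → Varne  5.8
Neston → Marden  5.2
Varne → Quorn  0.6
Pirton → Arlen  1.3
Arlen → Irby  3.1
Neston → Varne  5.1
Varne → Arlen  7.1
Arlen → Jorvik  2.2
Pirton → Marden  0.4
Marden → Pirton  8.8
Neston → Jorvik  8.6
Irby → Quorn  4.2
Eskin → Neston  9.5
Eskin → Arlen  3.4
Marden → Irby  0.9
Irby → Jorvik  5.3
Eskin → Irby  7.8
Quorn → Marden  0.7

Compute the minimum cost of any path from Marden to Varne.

$15.9

Running Dijkstra from Marden:
Marden: 0
Irby: 0.9  (via Marden)
Quorn: 5.1  (via Irby)
Jorvik: 6.2  (via Irby)
Pirton: 8.8  (via Marden)
Arlen: 10.1  (via Pirton)
Varne: 15.9  (via Arlen)
Shortest route: Marden → Pirton → Arlen → Varne = $15.9.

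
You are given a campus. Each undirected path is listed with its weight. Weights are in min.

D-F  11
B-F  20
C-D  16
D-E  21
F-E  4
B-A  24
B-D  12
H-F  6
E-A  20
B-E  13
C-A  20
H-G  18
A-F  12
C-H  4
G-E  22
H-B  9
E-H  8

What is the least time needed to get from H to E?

8 min

Enumerating some paths:
H–E: 8 = 8
H–F–E: 6+4 = 10
Cheapest is H–E at 8 min.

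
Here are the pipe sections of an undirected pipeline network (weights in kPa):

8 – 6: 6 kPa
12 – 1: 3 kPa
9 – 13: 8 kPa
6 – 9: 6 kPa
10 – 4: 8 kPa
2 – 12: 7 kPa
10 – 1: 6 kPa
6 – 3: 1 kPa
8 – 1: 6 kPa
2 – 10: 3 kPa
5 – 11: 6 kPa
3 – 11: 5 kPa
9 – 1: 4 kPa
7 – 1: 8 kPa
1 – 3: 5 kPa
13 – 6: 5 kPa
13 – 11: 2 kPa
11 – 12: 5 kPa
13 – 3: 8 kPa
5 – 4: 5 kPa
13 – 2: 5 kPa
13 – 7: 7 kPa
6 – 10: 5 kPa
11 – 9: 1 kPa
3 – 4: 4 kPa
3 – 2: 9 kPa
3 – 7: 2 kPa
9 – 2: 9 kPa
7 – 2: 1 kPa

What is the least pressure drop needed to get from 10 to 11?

Compare a few routes:
10 → 2 → 13 → 11: 3+5+2 = 10
10 → 6 → 3 → 11: 5+1+5 = 11
10 → 1 → 9 → 11: 6+4+1 = 11
The minimum is 10 kPa via 10 → 2 → 13 → 11.

10 kPa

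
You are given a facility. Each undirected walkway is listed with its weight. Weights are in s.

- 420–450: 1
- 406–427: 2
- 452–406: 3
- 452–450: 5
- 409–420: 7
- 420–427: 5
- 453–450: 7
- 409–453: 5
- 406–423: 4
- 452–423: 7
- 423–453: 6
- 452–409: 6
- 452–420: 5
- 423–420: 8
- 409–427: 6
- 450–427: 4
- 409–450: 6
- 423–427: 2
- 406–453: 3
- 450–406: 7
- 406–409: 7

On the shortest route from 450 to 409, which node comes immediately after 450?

Enumerating some paths:
450–420–409: 1+7 = 8
450–409: 6 = 6
The minimum is 6 s via 450–409.
So from 450 the first move is to 409.

409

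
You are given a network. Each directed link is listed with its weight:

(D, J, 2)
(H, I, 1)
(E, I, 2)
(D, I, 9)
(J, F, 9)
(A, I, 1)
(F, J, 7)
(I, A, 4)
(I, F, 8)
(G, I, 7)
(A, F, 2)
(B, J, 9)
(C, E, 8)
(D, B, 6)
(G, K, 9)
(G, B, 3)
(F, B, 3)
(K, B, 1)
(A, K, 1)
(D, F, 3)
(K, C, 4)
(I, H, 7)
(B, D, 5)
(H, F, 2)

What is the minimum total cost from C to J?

23

Settle nodes by increasing distance from C:
C: 0
E: 8  (via C)
I: 10  (via E)
A: 14  (via I)
K: 15  (via A)
B: 16  (via K)
F: 16  (via A)
H: 17  (via I)
D: 21  (via B)
J: 23  (via F)
Shortest route: C–E–I–A–F–J = 23.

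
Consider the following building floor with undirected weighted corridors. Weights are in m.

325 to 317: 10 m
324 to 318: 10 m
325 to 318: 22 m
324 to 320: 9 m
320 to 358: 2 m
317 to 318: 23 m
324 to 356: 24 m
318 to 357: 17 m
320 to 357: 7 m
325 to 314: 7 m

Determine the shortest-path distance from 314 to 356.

63 m

Running Dijkstra from 314:
314: 0
325: 7  (via 314)
317: 17  (via 325)
318: 29  (via 325)
324: 39  (via 318)
357: 46  (via 318)
320: 48  (via 324)
358: 50  (via 320)
356: 63  (via 324)
Shortest route: 314–325–318–324–356 = 63 m.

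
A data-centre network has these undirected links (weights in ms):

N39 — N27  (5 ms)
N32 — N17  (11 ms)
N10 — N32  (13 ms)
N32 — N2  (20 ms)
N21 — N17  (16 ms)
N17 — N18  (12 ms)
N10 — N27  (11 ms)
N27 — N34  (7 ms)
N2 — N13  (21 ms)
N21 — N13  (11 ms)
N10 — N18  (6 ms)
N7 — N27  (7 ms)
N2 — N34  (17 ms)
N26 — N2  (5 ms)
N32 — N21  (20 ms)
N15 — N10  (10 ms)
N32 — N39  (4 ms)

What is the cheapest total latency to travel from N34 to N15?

Enumerating some paths:
N34–N27–N10–N15: 7+11+10 = 28
N34–N27–N39–N32–N10–N15: 7+5+4+13+10 = 39
The minimum is 28 ms via N34–N27–N10–N15.

28 ms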